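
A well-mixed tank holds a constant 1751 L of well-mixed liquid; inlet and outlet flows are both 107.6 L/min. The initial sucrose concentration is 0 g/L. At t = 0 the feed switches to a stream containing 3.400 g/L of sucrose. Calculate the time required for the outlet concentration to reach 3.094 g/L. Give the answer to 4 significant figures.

39.19 min

Transient balance on the dissolved component: V dC/dt = Q(C_in − C), so τ = V/Q = 16.2732 min.
C(t) = C_in + (C₀ − C_in) e^(−t/τ). Set C = 3.094 and solve for t:
e^(−t/τ) = (C − C_in)/(C₀ − C_in) = (3.094 − 3.400)/(0 − 3.400) = 0.0900000
t = −τ ln(…) = 16.2732 × 2.40795 = 39.1851 min.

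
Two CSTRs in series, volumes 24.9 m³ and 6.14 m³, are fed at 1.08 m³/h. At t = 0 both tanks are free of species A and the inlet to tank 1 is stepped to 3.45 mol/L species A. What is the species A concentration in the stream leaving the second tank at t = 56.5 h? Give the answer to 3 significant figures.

Each tank obeys Vᵢ dCᵢ/dt = Q(Cᵢ₋₁ − Cᵢ), so τᵢ = Vᵢ/Q.
τ₁ = 24.9/1.08 = 23.056 h; τ₂ = 6.14/1.08 = 5.6852 h.
Tank 1: C₁ = C_in(1 − e^(−t/τ₁)). Tank 2 (τ₁ ≠ τ₂): C₂ = C_in[1 − (τ₁ e^(−t/τ₁) − τ₂ e^(−t/τ₂))/(τ₁ − τ₂)].
At t = 56.5: e^(−t/τ₁) = 0.086242, e^(−t/τ₂) = 4.8298e-05.
C₂ = 3.45·[1 − (23.056·0.086242 − 5.6852·4.8298e-05)/(17.370)] = 3.45·0.88555 = 3.0551 mol/L.

3.06 mol/L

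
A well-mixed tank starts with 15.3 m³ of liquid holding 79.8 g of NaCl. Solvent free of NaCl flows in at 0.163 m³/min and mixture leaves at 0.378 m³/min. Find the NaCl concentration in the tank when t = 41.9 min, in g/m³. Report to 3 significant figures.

2.66 g/m³

Let m(t) be the amount of NaCl. Volume: V(t) = V₀ + (Q_in − Q_out) t = 15.3 − 0.21500 t; V(41.9) = 6.2915 m³.
No NaCl enters, so dm/dt = −Q_out · (m/V).
Separate: dm/m = −Q_out dt/V(t) ⇒ ln(m/m₀) = −(Q_out/(Q_in−Q_out)) ln(V/V₀).
m = m₀ (V₀/V)^(Q_out/(Q_in−Q_out)) = 79.8 × (15.3/6.2915)^(-1.7581) = 16.729 g.
C = m/V = 16.729/6.2915 = 2.6590 g/m³.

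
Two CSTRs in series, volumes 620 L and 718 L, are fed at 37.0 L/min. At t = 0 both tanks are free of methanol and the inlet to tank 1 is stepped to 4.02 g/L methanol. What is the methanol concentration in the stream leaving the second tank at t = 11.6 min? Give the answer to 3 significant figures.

0.548 g/L

Species balance on tank i: dCᵢ/dt = (Cᵢ₋₁ − Cᵢ)/τᵢ with τᵢ = Vᵢ/Q.
τ₁ = 620/37.0 = 16.757 min; τ₂ = 718/37.0 = 19.405 min.
Solving the cascade with C₁(0)=C₂(0)=0 gives C₂(t) = C_in[1 − (τ₁ e^(−t/τ₁) − τ₂ e^(−t/τ₂))/(τ₁ − τ₂)].
At t = 11.6: e^(−t/τ₁) = 0.50044, e^(−t/τ₂) = 0.55004.
C₂ = 4.02·[1 − (16.757·0.50044 − 19.405·0.55004)/(-2.6486)] = 4.02·0.13622 = 0.54762 g/L.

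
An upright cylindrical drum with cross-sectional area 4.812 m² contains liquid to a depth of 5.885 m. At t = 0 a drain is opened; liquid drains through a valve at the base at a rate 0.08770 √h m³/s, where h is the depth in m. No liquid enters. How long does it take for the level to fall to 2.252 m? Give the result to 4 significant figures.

Accumulation of liquid (constant cross-section A): A dh/dt = −0.08770 √h.
∫ h^(−1/2) dh = −(0.08770/A) ∫ dt, giving 2√h = 2√h₀ − (0.08770/A) t.
t = 2A(√h₀ − √h)/0.08770 = 2·4.812·(√5.885 − √2.252)/0.08770
  = 9.62400 × (2.42590 − 1.50067) / 0.08770 = 101.533 s.

101.5 s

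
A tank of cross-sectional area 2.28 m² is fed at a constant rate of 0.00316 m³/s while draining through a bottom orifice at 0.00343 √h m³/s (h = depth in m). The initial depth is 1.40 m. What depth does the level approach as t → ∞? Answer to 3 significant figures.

0.849 m

Level balance: A dh/dt = 0.00316 − 0.00343 √h. Setting dh/dt = 0:
Q_in = 0.00343 √h_ss ⇒ √h_ss = 0.00316/0.00343 = 0.92128.
h_ss = 0.92128² = 0.84876 m. (Since h₀ = 1.40 m > h_ss, the level will fall toward this value.)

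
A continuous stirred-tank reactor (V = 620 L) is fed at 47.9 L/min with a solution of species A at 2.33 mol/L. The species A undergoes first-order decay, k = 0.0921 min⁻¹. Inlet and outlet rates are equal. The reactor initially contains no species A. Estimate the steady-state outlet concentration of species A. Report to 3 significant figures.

1.06 mol/L

Species balance: V dC/dt = Q C_in − Q C − k V C.
At steady state: 0 = Q C_in − (Q + kV) C_ss, so C_ss = Q C_in/(Q + kV).
C_ss = 47.9·2.33/(47.9 + 0.0921·620) = 111.61/105.00 = 1.0629 mol/L.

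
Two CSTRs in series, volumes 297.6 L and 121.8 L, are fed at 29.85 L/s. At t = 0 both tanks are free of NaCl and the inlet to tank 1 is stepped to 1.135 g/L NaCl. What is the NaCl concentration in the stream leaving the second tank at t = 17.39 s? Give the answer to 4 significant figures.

Time constants: τᵢ = Vᵢ/Q for each well-mixed tank.
τ₁ = 297.6/29.85 = 9.96985 s; τ₂ = 121.8/29.85 = 4.08040 s.
Tank 1: C₁ = C_in(1 − e^(−t/τ₁)). Tank 2 (τ₁ ≠ τ₂): C₂ = C_in[1 − (τ₁ e^(−t/τ₁) − τ₂ e^(−t/τ₂))/(τ₁ − τ₂)].
At t = 17.39: e^(−t/τ₁) = 0.174774, e^(−t/τ₂) = 0.0140964.
C₂ = 1.135·[1 − (9.96985·0.174774 − 4.08040·0.0140964)/(5.88945)] = 1.135·0.713903 = 0.810279 g/L.

0.8103 g/L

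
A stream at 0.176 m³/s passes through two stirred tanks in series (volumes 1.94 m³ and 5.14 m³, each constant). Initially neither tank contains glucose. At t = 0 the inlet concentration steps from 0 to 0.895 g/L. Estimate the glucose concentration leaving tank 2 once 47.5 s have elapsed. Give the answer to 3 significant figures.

0.620 g/L

Time constants: τᵢ = Vᵢ/Q for each well-mixed tank.
τ₁ = 1.94/0.176 = 11.023 s; τ₂ = 5.14/0.176 = 29.205 s.
Tank 1: C₁ = C_in(1 − e^(−t/τ₁)). Tank 2 (τ₁ ≠ τ₂): C₂ = C_in[1 − (τ₁ e^(−t/τ₁) − τ₂ e^(−t/τ₂))/(τ₁ − τ₂)].
At t = 47.5: e^(−t/τ₁) = 0.013443, e^(−t/τ₂) = 0.19662.
C₂ = 0.895·[1 − (11.023·0.013443 − 29.205·0.19662)/(-18.182)] = 0.895·0.69232 = 0.61963 g/L.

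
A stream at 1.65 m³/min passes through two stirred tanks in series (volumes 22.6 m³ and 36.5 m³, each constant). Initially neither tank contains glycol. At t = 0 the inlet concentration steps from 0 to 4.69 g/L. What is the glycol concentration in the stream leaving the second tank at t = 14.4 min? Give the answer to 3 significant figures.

Each tank obeys Vᵢ dCᵢ/dt = Q(Cᵢ₋₁ − Cᵢ), so τᵢ = Vᵢ/Q.
τ₁ = 22.6/1.65 = 13.697 min; τ₂ = 36.5/1.65 = 22.121 min.
Solving the cascade with C₁(0)=C₂(0)=0 gives C₂(t) = C_in[1 − (τ₁ e^(−t/τ₁) − τ₂ e^(−t/τ₂))/(τ₁ − τ₂)].
At t = 14.4: e^(−t/τ₁) = 0.34947, e^(−t/τ₂) = 0.52155.
C₂ = 4.69·[1 − (13.697·0.34947 − 22.121·0.52155)/(-8.4242)] = 4.69·0.19868 = 0.93182 g/L.

0.932 g/L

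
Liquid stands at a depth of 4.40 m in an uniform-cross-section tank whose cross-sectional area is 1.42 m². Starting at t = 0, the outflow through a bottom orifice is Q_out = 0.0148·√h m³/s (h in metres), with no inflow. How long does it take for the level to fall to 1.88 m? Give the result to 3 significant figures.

139 s

A dh/dt = −Q_out = −0.0148 √h.
This is separable: 2 d(√h)/dt = −0.0148/A, so √h = √h₀ − (0.0148/(2A)) t.
t = 2A(√h₀ − √h)/0.0148 = 2·1.42·(√4.40 − √1.88)/0.0148
  = 2.8400 × (2.0976 − 1.3711) / 0.0148 = 139.41 s.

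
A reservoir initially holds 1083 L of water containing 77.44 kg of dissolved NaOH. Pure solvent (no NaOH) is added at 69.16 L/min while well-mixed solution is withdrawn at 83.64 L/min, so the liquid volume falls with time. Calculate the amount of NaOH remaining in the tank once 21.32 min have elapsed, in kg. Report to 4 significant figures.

Let m(t) be the amount of NaOH. Volume: V(t) = V₀ + (Q_in − Q_out) t = 1083 − 14.4800 t; V(21.32) = 774.286 L.
Species balance (pure solvent in): dm/dt = −Q_out · m/V(t).
dm/m = −Q_out dt/(V₀ − 14.4800 t); integrating gives ln(m/m₀) = −(Q_out/(Q_in−Q_out)) ln(V/V₀).
m = m₀ (V₀/V)^(Q_out/(Q_in−Q_out)) = 77.44 × (1083/774.286)^(-5.77624) = 11.1484 kg.

11.15 kg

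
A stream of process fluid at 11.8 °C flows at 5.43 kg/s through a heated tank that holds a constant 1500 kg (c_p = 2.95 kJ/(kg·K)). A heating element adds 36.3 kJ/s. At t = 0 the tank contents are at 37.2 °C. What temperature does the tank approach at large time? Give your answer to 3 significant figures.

M c_p dT/dt = ṁ c_p (T_in − T) + Q̇.
At steady state dT/dt = 0 ⇒ T_ss = T_in + Q̇/(ṁ c_p) = 11.8 + 36.3/(5.43·2.95) = 14.066 °C.

14.1 °C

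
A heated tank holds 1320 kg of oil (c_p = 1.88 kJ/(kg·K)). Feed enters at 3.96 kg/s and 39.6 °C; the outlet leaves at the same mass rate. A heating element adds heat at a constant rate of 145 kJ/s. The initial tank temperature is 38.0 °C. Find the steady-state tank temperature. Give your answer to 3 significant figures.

First-law balance (no shaft work): M c_p dT/dt = ṁ c_p (T_in − T) + 145.
At steady state dT/dt = 0 ⇒ T_ss = T_in + Q̇/(ṁ c_p) = 39.6 + 145/(3.96·1.88) = 59.077 °C.

59.1 °C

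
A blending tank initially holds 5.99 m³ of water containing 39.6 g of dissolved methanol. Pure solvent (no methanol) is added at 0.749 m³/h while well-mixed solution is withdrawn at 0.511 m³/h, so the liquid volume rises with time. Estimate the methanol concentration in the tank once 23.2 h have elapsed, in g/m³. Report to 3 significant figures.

0.846 g/m³

Let m(t) be the amount of methanol. Volume: V(t) = V₀ + (Q_in − Q_out) t = 5.99 + 0.23800 t; V(23.2) = 11.512 m³.
Solute balance: dm/dt = 0 − Q_out C = −Q_out m/V(t).
Separate: dm/m = −Q_out dt/V(t) ⇒ ln(m/m₀) = −(Q_out/(Q_in−Q_out)) ln(V/V₀).
m = m₀ (V₀/V)^(Q_out/(Q_in−Q_out)) = 39.6 × (5.99/11.512)^(2.1471) = 9.7399 g.
C = m/V = 9.7399/11.512 = 0.84610 g/m³.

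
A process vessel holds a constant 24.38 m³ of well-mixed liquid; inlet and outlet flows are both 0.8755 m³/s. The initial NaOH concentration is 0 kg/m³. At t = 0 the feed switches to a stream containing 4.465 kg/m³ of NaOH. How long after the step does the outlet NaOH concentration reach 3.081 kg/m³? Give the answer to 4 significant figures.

32.62 s

Species balance on the tank: V dC/dt = Q(C_in − C), so τ = V/Q = 27.8469 s.
C(t) = C_in + (C₀ − C_in) e^(−t/τ). Set C = 3.081 and solve for t:
e^(−t/τ) = (C − C_in)/(C₀ − C_in) = (3.081 − 4.465)/(0 − 4.465) = 0.309966
t = −τ ln(…) = 27.8469 × 1.17129 = 32.6169 s.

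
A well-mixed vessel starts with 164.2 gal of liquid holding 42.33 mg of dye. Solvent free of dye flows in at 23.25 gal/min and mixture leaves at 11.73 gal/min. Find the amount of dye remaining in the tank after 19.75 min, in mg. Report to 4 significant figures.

Total volume: dV/dt = Q_in − Q_out = 11.5200 gal/min, so V(t) = 164.2 + 11.5200 t and V(19.75) = 391.720 gal.
No dye enters, so dm/dt = −Q_out · (m/V).
Separate: dm/m = −Q_out dt/V(t) ⇒ ln(m/m₀) = −(Q_out/(Q_in−Q_out)) ln(V/V₀).
m = m₀ (V₀/V)^(Q_out/(Q_in−Q_out)) = 42.33 × (164.2/391.720)^(1.01823) = 17.4647 mg.

17.46 mg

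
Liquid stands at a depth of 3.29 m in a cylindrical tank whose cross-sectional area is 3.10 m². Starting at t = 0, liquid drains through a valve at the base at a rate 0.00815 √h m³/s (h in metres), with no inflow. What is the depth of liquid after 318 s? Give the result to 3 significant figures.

1.95 m

With no inflow, A dh/dt = −0.00815 √h.
∫ h^(−1/2) dh = −(0.00815/A) ∫ dt, giving 2√h = 2√h₀ − (0.00815/A) t.
√h = √3.29 − 0.00815·318/(2·3.10) = 1.8138 − 0.41802 = 1.3958.
h = 1.3958² = 1.9483 m.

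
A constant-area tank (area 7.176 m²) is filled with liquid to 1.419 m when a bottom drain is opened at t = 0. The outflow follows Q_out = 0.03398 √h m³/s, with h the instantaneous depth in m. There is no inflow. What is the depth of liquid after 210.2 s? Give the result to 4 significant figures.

Volume balance on the tank: A dh/dt = −0.03398 √h.
Separate and integrate: 2(√h − √h₀) = −(0.03398/A) t.
√h = √1.419 − 0.03398·210.2/(2·7.176) = 1.19122 − 0.497673 = 0.693545.
h = 0.693545² = 0.481005 m.

0.4810 m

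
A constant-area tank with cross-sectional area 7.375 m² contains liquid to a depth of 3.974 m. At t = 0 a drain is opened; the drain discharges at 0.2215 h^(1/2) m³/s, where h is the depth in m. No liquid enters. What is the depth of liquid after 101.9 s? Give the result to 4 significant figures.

0.2146 m

A dh/dt = −Q_out = −0.2215 √h.
This is separable: 2 d(√h)/dt = −0.2215/A, so √h = √h₀ − (0.2215/(2A)) t.
√h = √3.974 − 0.2215·101.9/(2·7.375) = 1.99349 − 1.53023 = 0.463262.
h = 0.463262² = 0.214612 m.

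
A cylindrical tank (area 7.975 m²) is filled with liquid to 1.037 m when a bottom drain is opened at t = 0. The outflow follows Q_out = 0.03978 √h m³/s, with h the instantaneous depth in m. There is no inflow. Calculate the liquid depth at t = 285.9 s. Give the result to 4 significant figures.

A dh/dt = −Q_out = −0.03978 √h.
∫ h^(−1/2) dh = −(0.03978/A) ∫ dt, giving 2√h = 2√h₀ − (0.03978/A) t.
√h = √1.037 − 0.03978·285.9/(2·7.975) = 1.01833 − 0.713047 = 0.305285.
h = 0.305285² = 0.0931988 m.

0.09320 m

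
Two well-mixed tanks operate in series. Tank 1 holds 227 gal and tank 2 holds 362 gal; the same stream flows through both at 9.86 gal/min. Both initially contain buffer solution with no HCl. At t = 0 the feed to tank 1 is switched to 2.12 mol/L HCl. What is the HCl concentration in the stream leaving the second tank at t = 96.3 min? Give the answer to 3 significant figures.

Each tank obeys Vᵢ dCᵢ/dt = Q(Cᵢ₋₁ − Cᵢ), so τᵢ = Vᵢ/Q.
τ₁ = 227/9.86 = 23.022 min; τ₂ = 362/9.86 = 36.714 min.
Solving the cascade with C₁(0)=C₂(0)=0 gives C₂(t) = C_in[1 − (τ₁ e^(−t/τ₁) − τ₂ e^(−t/τ₂))/(τ₁ − τ₂)].
At t = 96.3: e^(−t/τ₁) = 0.015254, e^(−t/τ₂) = 0.072586.
C₂ = 2.12·[1 − (23.022·0.015254 − 36.714·0.072586)/(-13.692)] = 2.12·0.83101 = 1.7617 mol/L.

1.76 mol/L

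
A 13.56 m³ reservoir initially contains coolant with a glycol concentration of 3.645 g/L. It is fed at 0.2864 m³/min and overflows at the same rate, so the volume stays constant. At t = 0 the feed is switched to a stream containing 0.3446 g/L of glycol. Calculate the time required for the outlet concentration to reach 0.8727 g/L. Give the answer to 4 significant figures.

Species balance: V dC/dt = Q(C_in − C) ⇒ τ = V/Q = 47.3464 min.
C(t) = C_in + (C₀ − C_in) e^(−t/τ). Set C = 0.8727 and solve for t:
e^(−t/τ) = (C − C_in)/(C₀ − C_in) = (0.8727 − 0.3446)/(3.645 − 0.3446) = 0.160011
t = −τ ln(…) = 47.3464 × 1.83251 = 86.7629 min.

86.76 min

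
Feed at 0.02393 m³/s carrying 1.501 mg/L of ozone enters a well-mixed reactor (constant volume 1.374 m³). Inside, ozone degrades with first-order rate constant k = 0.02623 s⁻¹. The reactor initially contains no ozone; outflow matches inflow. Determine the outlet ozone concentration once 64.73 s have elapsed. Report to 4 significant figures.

Species balance: V dC/dt = Q C_in − Q C − k V C.
dC/dt = (Q/V) C_in − (Q/V + k) C; effective rate a = Q/V + k = 0.0174163 + 0.02623 = 0.0436463 s⁻¹.
C_ss = Q C_in/(Q + kV) = 0.598948 mg/L; C(t) = C_ss + (C₀ − C_ss) e^(−a t).
C(64.73) = 0.598948 + (-0.598948)·e^(−0.0436463·64.73) = 0.598948 + (-0.598948)·0.0592953 = 0.563433 mg/L.

0.5634 mg/L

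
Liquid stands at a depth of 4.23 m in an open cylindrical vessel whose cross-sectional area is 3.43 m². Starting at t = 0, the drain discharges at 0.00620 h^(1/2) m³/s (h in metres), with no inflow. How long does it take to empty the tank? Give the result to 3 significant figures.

With no inflow, A dh/dt = −0.00620 √h.
This is separable: 2 d(√h)/dt = −0.00620/A, so √h = √h₀ − (0.00620/(2A)) t.
Tank is empty when √h = 0: t_empty = 2A√h₀/0.00620.
t_empty = 2·3.43·√4.23/0.00620 = 6.8600·2.0567/0.00620 = 2275.6 s.

2280 s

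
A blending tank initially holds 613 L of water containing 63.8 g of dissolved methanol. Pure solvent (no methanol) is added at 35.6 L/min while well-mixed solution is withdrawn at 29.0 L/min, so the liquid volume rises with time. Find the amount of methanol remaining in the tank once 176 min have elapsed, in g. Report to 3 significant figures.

Let m(t) be the amount of methanol. Volume: V(t) = V₀ + (Q_in − Q_out) t = 613 + 6.6000 t; V(176) = 1774.6 L.
Solute balance: dm/dt = 0 − Q_out C = −Q_out m/V(t).
Separate: dm/m = −Q_out dt/V(t) ⇒ ln(m/m₀) = −(Q_out/(Q_in−Q_out)) ln(V/V₀).
m = m₀ (V₀/V)^(Q_out/(Q_in−Q_out)) = 63.8 × (613/1774.6)^(4.3939) = 0.59759 g.

0.598 g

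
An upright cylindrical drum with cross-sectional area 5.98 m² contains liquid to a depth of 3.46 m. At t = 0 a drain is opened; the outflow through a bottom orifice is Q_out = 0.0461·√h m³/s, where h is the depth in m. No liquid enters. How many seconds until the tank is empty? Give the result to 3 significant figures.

483 s

With no inflow, A dh/dt = −0.0461 √h.
∫ h^(−1/2) dh = −(0.0461/A) ∫ dt, giving 2√h = 2√h₀ − (0.0461/A) t.
Set h = 0: 2√h₀ = (0.0461/A) t_empty ⇒ t_empty = 2A√h₀/0.0461.
t_empty = 2·5.98·√3.46/0.0461 = 11.960·1.8601/0.0461 = 482.58 s.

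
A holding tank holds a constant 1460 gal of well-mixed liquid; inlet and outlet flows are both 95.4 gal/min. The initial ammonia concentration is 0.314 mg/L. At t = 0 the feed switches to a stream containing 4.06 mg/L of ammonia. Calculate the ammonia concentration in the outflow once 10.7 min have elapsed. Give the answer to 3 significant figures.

2.20 mg/L

Mass balance on the solute (V constant): V dC/dt = Q(C_in − C).
So dC/dt = (C_in − C)/τ with τ = V/Q = 1460/95.4 = 15.304 min.
Integrating: C(t) = C_in + (C₀ − C_in) e^(−t/τ).
C(10.7) = 4.06 + (0.314 − 4.06)·e^(−10.7/15.304) = 4.06 + (-3.7460)·0.49700 = 2.1982 mg/L.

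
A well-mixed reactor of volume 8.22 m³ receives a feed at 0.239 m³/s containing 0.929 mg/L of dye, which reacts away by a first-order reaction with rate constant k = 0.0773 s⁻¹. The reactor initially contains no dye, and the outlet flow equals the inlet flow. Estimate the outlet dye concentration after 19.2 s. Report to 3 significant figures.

Accumulation = in − out − consumed: V dC/dt = Q C_in − Q C − k V C.
dC/dt = (Q/V) C_in − (Q/V + k) C; effective rate a = Q/V + k = 0.029075 + 0.0773 = 0.10638 s⁻¹.
C_ss = Q C_in/(Q + kV) = 0.25392 mg/L; C(t) = C_ss + (C₀ − C_ss) e^(−a t).
C(19.2) = 0.25392 + (-0.25392)·e^(−0.10638·19.2) = 0.25392 + (-0.25392)·0.12972 = 0.22098 mg/L.

0.221 mg/L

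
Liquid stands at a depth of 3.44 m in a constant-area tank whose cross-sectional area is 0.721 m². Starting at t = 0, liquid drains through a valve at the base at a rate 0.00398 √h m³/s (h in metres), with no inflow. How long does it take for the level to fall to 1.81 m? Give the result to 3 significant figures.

A dh/dt = −Q_out = −0.00398 √h.
This is separable: 2 d(√h)/dt = −0.00398/A, so √h = √h₀ − (0.00398/(2A)) t.
t = 2A(√h₀ − √h)/0.00398 = 2·0.721·(√3.44 − √1.81)/0.00398
  = 1.4420 × (1.8547 − 1.3454) / 0.00398 = 184.55 s.

185 s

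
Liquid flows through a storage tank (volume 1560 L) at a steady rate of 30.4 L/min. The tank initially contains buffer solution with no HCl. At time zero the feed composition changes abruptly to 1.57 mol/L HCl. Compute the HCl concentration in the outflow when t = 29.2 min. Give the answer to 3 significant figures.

0.681 mol/L

Unsteady species balance (constant V, well mixed): V dC/dt = Q(C_in − C).
Time constant τ = V/Q = 1560/30.4 = 51.316 min.
This is linear first-order; C(t) = C_in + (C₀ − C_in) e^(−t/τ).
C(29.2) = 1.57 + (0 − 1.57)·e^(−29.2/51.316) = 1.57 + (-1.5700)·0.56608 = 0.68126 mol/L.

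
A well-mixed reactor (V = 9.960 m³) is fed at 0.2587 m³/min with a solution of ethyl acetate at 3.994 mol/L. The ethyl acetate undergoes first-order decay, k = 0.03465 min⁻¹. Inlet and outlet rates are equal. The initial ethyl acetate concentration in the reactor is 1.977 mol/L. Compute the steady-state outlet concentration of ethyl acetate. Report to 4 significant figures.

1.711 mol/L

Accumulation = in − out − consumed: V dC/dt = Q C_in − Q C − k V C.
At steady state: 0 = Q C_in − (Q + kV) C_ss, so C_ss = Q C_in/(Q + kV).
C_ss = 0.2587·3.994/(0.2587 + 0.03465·9.960) = 1.03325/0.603814 = 1.71120 mol/L.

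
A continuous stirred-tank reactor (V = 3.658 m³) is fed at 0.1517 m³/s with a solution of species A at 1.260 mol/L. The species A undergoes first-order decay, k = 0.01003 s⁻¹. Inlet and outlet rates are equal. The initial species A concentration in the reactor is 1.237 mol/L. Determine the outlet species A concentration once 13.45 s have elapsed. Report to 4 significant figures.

1.126 mol/L

Accumulation = in − out − consumed: V dC/dt = Q C_in − Q C − k V C.
dC/dt = (Q/V) C_in − (Q/V + k) C; effective rate a = Q/V + k = 0.0414707 + 0.01003 = 0.0515007 s⁻¹.
C_ss = Q C_in/(Q + kV) = 1.01461 mol/L; C(t) = C_ss + (C₀ − C_ss) e^(−a t).
C(13.45) = 1.01461 + (0.222391)·e^(−0.0515007·13.45) = 1.01461 + (0.222391)·0.500231 = 1.12586 mol/L.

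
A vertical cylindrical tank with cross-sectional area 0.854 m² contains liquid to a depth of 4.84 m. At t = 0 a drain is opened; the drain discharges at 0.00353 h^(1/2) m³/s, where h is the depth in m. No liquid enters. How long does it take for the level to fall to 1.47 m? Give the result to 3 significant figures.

A dh/dt = −Q_out = −0.00353 √h.
Separate and integrate: 2(√h − √h₀) = −(0.00353/A) t.
t = 2A(√h₀ − √h)/0.00353 = 2·0.854·(√4.84 − √1.47)/0.00353
  = 1.7080 × (2.2000 − 1.2124) / 0.00353 = 477.84 s.

478 s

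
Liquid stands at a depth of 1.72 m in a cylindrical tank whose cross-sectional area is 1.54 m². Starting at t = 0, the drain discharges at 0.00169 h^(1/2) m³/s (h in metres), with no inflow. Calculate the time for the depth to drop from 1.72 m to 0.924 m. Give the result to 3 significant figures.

A dh/dt = −Q_out = −0.00169 √h.
∫ h^(−1/2) dh = −(0.00169/A) ∫ dt, giving 2√h = 2√h₀ − (0.00169/A) t.
t = 2A(√h₀ − √h)/0.00169 = 2·1.54·(√1.72 − √0.924)/0.00169
  = 3.0800 × (1.3115 − 0.96125) / 0.00169 = 638.30 s.

638 s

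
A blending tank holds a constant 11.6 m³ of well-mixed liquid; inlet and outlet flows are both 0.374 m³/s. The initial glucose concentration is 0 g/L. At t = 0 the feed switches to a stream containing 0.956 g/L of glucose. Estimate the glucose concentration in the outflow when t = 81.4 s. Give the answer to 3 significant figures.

Accumulation = in − out for the solute gives V dC/dt = Q(C_in − C).
Rewrite as dC/dt + C/τ = C_in/τ, τ = V/Q = 31.016 s.
C approaches C_in exponentially: C(t) = C_in + (C₀ − C_in) e^(−t/τ).
C(81.4) = 0.956 + (0 − 0.956)·e^(−81.4/31.016) = 0.956 + (-0.95600)·0.072480 = 0.88671 g/L.

0.887 g/L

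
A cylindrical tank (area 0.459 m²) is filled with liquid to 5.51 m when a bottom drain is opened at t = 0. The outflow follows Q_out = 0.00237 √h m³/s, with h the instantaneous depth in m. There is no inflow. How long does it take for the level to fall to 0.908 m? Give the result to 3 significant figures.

540 s

With no inflow, A dh/dt = −0.00237 √h.
This is separable: 2 d(√h)/dt = −0.00237/A, so √h = √h₀ − (0.00237/(2A)) t.
t = 2A(√h₀ − √h)/0.00237 = 2·0.459·(√5.51 − √0.908)/0.00237
  = 0.91800 × (2.3473 − 0.95289) / 0.00237 = 540.13 s.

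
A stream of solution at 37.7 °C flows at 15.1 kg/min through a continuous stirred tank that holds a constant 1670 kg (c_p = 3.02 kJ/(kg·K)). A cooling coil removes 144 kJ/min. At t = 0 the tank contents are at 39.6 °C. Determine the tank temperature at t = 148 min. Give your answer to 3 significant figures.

Heat balance on the well-mixed liquid: M c_p dT/dt = ṁ c_p (T_in − T) − 144.
τ = M/ṁ = 110.60 min; T_ss = T_in − Q̇/(ṁ c_p) = 37.7 − 144/(15.1·3.02) = 34.542 °C.
T approaches T_ss exponentially: T(t) = T_ss + (T₀ − T_ss) e^(−t/τ).
T(148) = 34.542 + (5.0578)·e^(−148/110.60) = 34.542 + (5.0578)·0.26232 = 35.869 °C.

35.9 °C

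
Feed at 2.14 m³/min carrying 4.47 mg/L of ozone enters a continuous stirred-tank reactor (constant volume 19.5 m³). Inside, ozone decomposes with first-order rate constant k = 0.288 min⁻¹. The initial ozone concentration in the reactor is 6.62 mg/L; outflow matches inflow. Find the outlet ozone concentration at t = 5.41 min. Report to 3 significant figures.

1.86 mg/L

V dC/dt = Q(C_in − C) − k V C.
dC/dt = (Q/V) C_in − (Q/V + k) C; effective rate a = Q/V + k = 0.10974 + 0.288 = 0.39774 min⁻¹.
C_ss = Q C_in/(Q + kV) = 1.2333 mg/L; C(t) = C_ss + (C₀ − C_ss) e^(−a t).
C(5.41) = 1.2333 + (5.3867)·e^(−0.39774·5.41) = 1.2333 + (5.3867)·0.11628 = 1.8597 mg/L.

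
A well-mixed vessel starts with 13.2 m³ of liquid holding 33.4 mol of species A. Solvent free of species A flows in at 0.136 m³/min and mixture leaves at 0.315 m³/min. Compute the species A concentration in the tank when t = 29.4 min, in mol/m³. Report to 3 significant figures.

Let m(t) be the amount of species A. Volume: V(t) = V₀ + (Q_in − Q_out) t = 13.2 − 0.17900 t; V(29.4) = 7.9374 m³.
No species A enters, so dm/dt = −Q_out · (m/V).
dm/m = −Q_out dt/(V₀ − 0.17900 t); integrating gives ln(m/m₀) = −(Q_out/(Q_in−Q_out)) ln(V/V₀).
m = m₀ (V₀/V)^(Q_out/(Q_in−Q_out)) = 33.4 × (13.2/7.9374)^(-1.7598) = 13.646 mol.
C = m/V = 13.646/7.9374 = 1.7193 mol/m³.

1.72 mol/m³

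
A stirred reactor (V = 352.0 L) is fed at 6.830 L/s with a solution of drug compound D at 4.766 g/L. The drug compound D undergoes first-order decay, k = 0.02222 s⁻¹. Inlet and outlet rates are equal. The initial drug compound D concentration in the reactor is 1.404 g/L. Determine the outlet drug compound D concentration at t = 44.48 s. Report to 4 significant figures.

2.093 g/L

V dC/dt = Q(C_in − C) − k V C.
This is linear with rate a = Q/V + k = 0.0416234 s⁻¹.
C_ss = Q C_in/(Q + kV) = 2.22175 g/L; C(t) = C_ss + (C₀ − C_ss) e^(−a t).
C(44.48) = 2.22175 + (-0.817746)·e^(−0.0416234·44.48) = 2.22175 + (-0.817746)·0.157016 = 2.09335 g/L.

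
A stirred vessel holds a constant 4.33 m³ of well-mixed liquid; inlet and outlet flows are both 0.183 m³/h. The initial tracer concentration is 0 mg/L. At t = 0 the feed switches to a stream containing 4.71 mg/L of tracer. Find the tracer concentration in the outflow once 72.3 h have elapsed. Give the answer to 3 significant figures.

Species balance on the tank: V dC/dt = Q(C_in − C).
So dC/dt = (C_in − C)/τ with τ = V/Q = 4.33/0.183 = 23.661 h.
Solution: C(t) = C_in + (C₀ − C_in) e^(−t/τ).
C(72.3) = 4.71 + (0 − 4.71)·e^(−72.3/23.661) = 4.71 + (-4.7100)·0.047093 = 4.4882 mg/L.

4.49 mg/L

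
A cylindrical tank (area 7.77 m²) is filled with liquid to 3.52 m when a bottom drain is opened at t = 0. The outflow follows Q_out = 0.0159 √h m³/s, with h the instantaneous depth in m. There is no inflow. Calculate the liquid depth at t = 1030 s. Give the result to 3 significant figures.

With no inflow, A dh/dt = −0.0159 √h.
This is separable: 2 d(√h)/dt = −0.0159/A, so √h = √h₀ − (0.0159/(2A)) t.
√h = √3.52 − 0.0159·1030/(2·7.77) = 1.8762 − 1.0539 = 0.82231.
h = 0.82231² = 0.67619 m.

0.676 m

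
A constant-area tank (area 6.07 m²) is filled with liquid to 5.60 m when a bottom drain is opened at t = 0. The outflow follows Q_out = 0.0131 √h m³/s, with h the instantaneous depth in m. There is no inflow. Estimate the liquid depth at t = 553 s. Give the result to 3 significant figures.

With no inflow, A dh/dt = −0.0131 √h.
This is separable: 2 d(√h)/dt = −0.0131/A, so √h = √h₀ − (0.0131/(2A)) t.
√h = √5.60 − 0.0131·553/(2·6.07) = 2.3664 − 0.59673 = 1.7697.
h = 1.7697² = 3.1318 m.

3.13 m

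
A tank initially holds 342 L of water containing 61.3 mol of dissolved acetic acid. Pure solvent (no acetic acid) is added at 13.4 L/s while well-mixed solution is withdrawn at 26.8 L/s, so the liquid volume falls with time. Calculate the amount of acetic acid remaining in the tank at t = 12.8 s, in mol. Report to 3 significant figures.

15.2 mol

Total volume: dV/dt = Q_in − Q_out = -13.400 L/s, so V(t) = 342 − 13.400 t and V(12.8) = 170.48 L.
Solute balance: dm/dt = 0 − Q_out C = −Q_out m/V(t).
Separate: dm/m = −Q_out dt/V(t) ⇒ ln(m/m₀) = −(Q_out/(Q_in−Q_out)) ln(V/V₀).
m = m₀ (V₀/V)^(Q_out/(Q_in−Q_out)) = 61.3 × (342/170.48)^(-2.0000) = 15.232 mol.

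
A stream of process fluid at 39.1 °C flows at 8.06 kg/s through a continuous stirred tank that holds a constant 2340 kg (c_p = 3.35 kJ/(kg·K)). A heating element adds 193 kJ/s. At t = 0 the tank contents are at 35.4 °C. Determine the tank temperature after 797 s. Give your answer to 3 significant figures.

Heat balance on the well-mixed liquid: M c_p dT/dt = ṁ c_p (T_in − T) + 193.
Rearrange: dT/dt = (T_ss − T)/τ with τ = M/ṁ = 290.32 s and T_ss = T_in + Q̇/(ṁ c_p) = 46.248 °C.
Integrating: T(t) = T_ss + (T₀ − T_ss) e^(−t/τ).
T(797) = 46.248 + (-10.848)·e^(−797/290.32) = 46.248 + (-10.848)·0.064234 = 45.551 °C.

45.6 °C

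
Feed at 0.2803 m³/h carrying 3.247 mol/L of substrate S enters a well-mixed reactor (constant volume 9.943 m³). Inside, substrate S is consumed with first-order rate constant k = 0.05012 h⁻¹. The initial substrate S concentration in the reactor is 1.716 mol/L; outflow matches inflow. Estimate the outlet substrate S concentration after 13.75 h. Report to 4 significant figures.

Accumulation = in − out − consumed: V dC/dt = Q C_in − Q C − k V C.
dC/dt = (Q/V) C_in − (Q/V + k) C; effective rate a = Q/V + k = 0.0281907 + 0.05012 = 0.0783107 h⁻¹.
C_ss = Q C_in/(Q + kV) = 1.16887 mol/L; C(t) = C_ss + (C₀ − C_ss) e^(−a t).
C(13.75) = 1.16887 + (0.547128)·e^(−0.0783107·13.75) = 1.16887 + (0.547128)·0.340694 = 1.35527 mol/L.

1.355 mol/L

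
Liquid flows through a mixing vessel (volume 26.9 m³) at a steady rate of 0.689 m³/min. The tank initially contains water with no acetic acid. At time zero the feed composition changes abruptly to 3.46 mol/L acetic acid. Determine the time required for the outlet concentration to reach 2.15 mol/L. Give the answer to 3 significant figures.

37.9 min

Transient balance on the dissolved component: V dC/dt = Q(C_in − C), so τ = V/Q = 39.042 min.
C(t) = C_in + (C₀ − C_in) e^(−t/τ). Set C = 2.15 and solve for t:
e^(−t/τ) = (C − C_in)/(C₀ − C_in) = (2.15 − 3.46)/(0 − 3.46) = 0.37861
t = −τ ln(…) = 39.042 × 0.97124 = 37.919 min.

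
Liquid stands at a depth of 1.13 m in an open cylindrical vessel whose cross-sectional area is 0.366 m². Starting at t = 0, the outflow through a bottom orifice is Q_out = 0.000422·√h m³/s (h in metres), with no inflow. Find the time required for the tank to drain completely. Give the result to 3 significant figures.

With no inflow, A dh/dt = −0.000422 √h.
Separate and integrate: 2(√h − √h₀) = −(0.000422/A) t.
Tank is empty when √h = 0: t_empty = 2A√h₀/0.000422.
t_empty = 2·0.366·√1.13/0.000422 = 0.73200·1.0630/0.000422 = 1843.9 s.

1840 s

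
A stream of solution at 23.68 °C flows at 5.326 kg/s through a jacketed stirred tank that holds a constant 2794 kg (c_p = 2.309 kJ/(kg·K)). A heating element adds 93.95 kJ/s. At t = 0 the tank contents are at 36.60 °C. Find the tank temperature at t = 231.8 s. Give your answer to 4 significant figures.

M c_p dT/dt = ṁ c_p (T_in − T) + Q̇.
Rearrange: dT/dt = (T_ss − T)/τ with τ = M/ṁ = 524.596 s and T_ss = T_in + Q̇/(ṁ c_p) = 31.3196 °C.
This is linear first-order; T(t) = T_ss + (T₀ − T_ss) e^(−t/τ).
T(231.8) = 31.3196 + (5.28038)·e^(−231.8/524.596) = 31.3196 + (5.28038)·0.642837 = 34.7140 °C.

34.71 °C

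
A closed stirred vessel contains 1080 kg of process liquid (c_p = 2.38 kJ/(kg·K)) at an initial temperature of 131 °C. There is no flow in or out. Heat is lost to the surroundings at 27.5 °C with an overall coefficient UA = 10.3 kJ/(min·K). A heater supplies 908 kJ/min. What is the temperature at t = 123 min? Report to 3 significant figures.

125 °C

Heat balance on the well-mixed liquid: M c_p dT/dt = −UA(T − T_amb) + Q̇.
dT/dt = (T_ss − T)/τ with T_ss = T_amb + Q̇/UA = 27.5 + 908/10.3 = 115.66 °C, τ = M c_p/UA = 1080·2.38/10.3 = 249.55 min.
T approaches T_ss exponentially: T(t) = T_ss + (T₀ − T_ss) e^(−t/τ).
T(123) = 115.66 + (15.345)·0.61086 = 125.03 °C.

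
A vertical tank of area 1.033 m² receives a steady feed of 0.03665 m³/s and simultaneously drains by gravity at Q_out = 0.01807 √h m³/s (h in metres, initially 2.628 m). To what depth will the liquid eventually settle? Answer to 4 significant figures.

A dh/dt = Q_in − 0.01807 √h. Steady state requires inflow = outflow:
Q_in = 0.01807 √h_ss ⇒ √h_ss = 0.03665/0.01807 = 2.02822.
h_ss = 2.02822² = 4.11369 m. (Since h₀ = 2.628 m < h_ss, the level will rise toward this value.)

4.114 m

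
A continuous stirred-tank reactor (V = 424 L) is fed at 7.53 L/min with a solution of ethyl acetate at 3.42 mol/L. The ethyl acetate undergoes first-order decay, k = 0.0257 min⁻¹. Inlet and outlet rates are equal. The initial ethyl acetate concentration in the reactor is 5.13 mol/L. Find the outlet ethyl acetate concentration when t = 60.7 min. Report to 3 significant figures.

Species balance: V dC/dt = Q C_in − Q C − k V C.
dC/dt = (Q/V) C_in − (Q/V + k) C; effective rate a = Q/V + k = 0.017759 + 0.0257 = 0.043459 min⁻¹.
C_ss = Q C_in/(Q + kV) = 1.3976 mol/L; C(t) = C_ss + (C₀ − C_ss) e^(−a t).
C(60.7) = 1.3976 + (3.7324)·e^(−0.043459·60.7) = 1.3976 + (3.7324)·0.071505 = 1.6645 mol/L.

1.66 mol/L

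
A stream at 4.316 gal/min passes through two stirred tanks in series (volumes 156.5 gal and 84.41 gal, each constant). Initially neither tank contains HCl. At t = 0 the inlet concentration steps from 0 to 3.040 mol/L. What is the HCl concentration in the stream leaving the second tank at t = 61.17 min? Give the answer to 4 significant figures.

1.975 mol/L

Time constants: τᵢ = Vᵢ/Q for each well-mixed tank.
τ₁ = 156.5/4.316 = 36.2604 min; τ₂ = 84.41/4.316 = 19.5575 min.
Solving the cascade with C₁(0)=C₂(0)=0 gives C₂(t) = C_in[1 − (τ₁ e^(−t/τ₁) − τ₂ e^(−t/τ₂))/(τ₁ − τ₂)].
At t = 61.17: e^(−t/τ₁) = 0.185081, e^(−t/τ₂) = 0.0438182.
C₂ = 3.040·[1 − (36.2604·0.185081 − 19.5575·0.0438182)/(16.7030)] = 3.040·0.649515 = 1.97453 mol/L.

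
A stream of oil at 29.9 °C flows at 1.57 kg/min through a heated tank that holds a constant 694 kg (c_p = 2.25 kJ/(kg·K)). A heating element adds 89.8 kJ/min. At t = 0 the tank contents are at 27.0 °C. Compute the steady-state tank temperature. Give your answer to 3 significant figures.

M c_p dT/dt = ṁ c_p (T_in − T) + Q̇.
At steady state dT/dt = 0 ⇒ T_ss = T_in + Q̇/(ṁ c_p) = 29.9 + 89.8/(1.57·2.25) = 55.321 °C.

55.3 °C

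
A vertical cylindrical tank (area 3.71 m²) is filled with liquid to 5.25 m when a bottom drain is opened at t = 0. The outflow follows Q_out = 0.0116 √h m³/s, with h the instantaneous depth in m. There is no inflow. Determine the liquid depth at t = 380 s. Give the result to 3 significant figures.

2.88 m

Mass balance (ρ constant): A dh/dt = −0.0116 √h.
Separate and integrate: 2(√h − √h₀) = −(0.0116/A) t.
√h = √5.25 − 0.0116·380/(2·3.71) = 2.2913 − 0.59407 = 1.6972.
h = 1.6972² = 2.8805 m.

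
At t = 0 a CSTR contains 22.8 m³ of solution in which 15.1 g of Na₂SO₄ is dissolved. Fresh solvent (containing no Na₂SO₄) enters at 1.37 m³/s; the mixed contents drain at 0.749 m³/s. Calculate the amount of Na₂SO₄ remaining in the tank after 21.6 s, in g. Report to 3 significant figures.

8.64 g

Let m(t) be the amount of Na₂SO₄. Volume: V(t) = V₀ + (Q_in − Q_out) t = 22.8 + 0.62100 t; V(21.6) = 36.214 m³.
Solute balance: dm/dt = 0 − Q_out C = −Q_out m/V(t).
Separate: dm/m = −Q_out dt/V(t) ⇒ ln(m/m₀) = −(Q_out/(Q_in−Q_out)) ln(V/V₀).
m = m₀ (V₀/V)^(Q_out/(Q_in−Q_out)) = 15.1 × (22.8/36.214)^(1.2061) = 8.6422 g.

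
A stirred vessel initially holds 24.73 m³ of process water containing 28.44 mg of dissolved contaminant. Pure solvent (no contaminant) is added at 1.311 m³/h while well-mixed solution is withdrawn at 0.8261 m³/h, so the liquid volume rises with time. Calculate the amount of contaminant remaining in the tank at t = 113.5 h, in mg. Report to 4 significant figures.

3.868 mg

Total volume: dV/dt = Q_in − Q_out = 0.484900 m³/h, so V(t) = 24.73 + 0.484900 t and V(113.5) = 79.7661 m³.
No contaminant enters, so dm/dt = −Q_out · (m/V).
dm/m = −Q_out dt/(V₀ + 0.484900 t); integrating gives ln(m/m₀) = −(Q_out/(Q_in−Q_out)) ln(V/V₀).
m = m₀ (V₀/V)^(Q_out/(Q_in−Q_out)) = 28.44 × (24.73/79.7661)^(1.70365) = 3.86779 mg.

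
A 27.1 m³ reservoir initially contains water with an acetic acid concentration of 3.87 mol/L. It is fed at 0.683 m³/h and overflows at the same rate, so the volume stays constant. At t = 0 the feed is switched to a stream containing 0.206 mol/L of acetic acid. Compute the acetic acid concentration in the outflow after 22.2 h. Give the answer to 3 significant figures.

2.30 mol/L

Mass balance on the solute (V constant): V dC/dt = Q(C_in − C).
Time constant τ = V/Q = 27.1/0.683 = 39.678 h.
C approaches C_in exponentially: C(t) = C_in + (C₀ − C_in) e^(−t/τ).
C(22.2) = 0.206 + (3.87 − 0.206)·e^(−22.2/39.678) = 0.206 + (3.6640)·0.57149 = 2.2999 mol/L.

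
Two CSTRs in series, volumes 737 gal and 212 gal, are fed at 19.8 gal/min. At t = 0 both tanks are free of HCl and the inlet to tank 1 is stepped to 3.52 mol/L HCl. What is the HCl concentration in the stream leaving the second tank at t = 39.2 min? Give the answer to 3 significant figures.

1.83 mol/L

Species balance on tank i: dCᵢ/dt = (Cᵢ₋₁ − Cᵢ)/τᵢ with τᵢ = Vᵢ/Q.
τ₁ = 737/19.8 = 37.222 min; τ₂ = 212/19.8 = 10.707 min.
Tank 1: C₁ = C_in(1 − e^(−t/τ₁)). Tank 2 (τ₁ ≠ τ₂): C₂ = C_in[1 − (τ₁ e^(−t/τ₁) − τ₂ e^(−t/τ₂))/(τ₁ − τ₂)].
At t = 39.2: e^(−t/τ₁) = 0.34884, e^(−t/τ₂) = 0.025703.
C₂ = 3.52·[1 − (37.222·0.34884 − 10.707·0.025703)/(26.515)] = 3.52·0.52067 = 1.8328 mol/L.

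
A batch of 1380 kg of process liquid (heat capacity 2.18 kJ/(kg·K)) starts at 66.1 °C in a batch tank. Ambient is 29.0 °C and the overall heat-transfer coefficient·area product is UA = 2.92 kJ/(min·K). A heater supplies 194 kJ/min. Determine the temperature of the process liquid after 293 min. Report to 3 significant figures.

Heat balance on the well-mixed liquid: M c_p dT/dt = −UA(T − T_amb) + Q̇.
dT/dt = (T_ss − T)/τ with T_ss = T_amb + Q̇/UA = 29.0 + 194/2.92 = 95.438 °C, τ = M c_p/UA = 1380·2.18/2.92 = 1030.3 min.
T approaches T_ss exponentially: T(t) = T_ss + (T₀ − T_ss) e^(−t/τ).
T(293) = 95.438 + (-29.338)·0.75247 = 73.362 °C.

73.4 °C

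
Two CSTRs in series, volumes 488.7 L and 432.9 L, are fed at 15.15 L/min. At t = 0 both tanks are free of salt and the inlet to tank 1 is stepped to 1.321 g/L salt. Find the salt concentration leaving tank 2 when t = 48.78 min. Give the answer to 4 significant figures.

Each tank obeys Vᵢ dCᵢ/dt = Q(Cᵢ₋₁ − Cᵢ), so τᵢ = Vᵢ/Q.
τ₁ = 488.7/15.15 = 32.2574 min; τ₂ = 432.9/15.15 = 28.5743 min.
Solving the cascade with C₁(0)=C₂(0)=0 gives C₂(t) = C_in[1 − (τ₁ e^(−t/τ₁) − τ₂ e^(−t/τ₂))/(τ₁ − τ₂)].
At t = 48.78: e^(−t/τ₁) = 0.220422, e^(−t/τ₂) = 0.181385.
C₂ = 1.321·[1 − (32.2574·0.220422 − 28.5743·0.181385)/(3.68317)] = 1.321·0.476727 = 0.629757 g/L.

0.6298 g/L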